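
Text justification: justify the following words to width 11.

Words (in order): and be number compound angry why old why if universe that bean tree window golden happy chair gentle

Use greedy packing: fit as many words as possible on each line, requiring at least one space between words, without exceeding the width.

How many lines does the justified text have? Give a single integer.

Line 1: ['and', 'be'] (min_width=6, slack=5)
Line 2: ['number'] (min_width=6, slack=5)
Line 3: ['compound'] (min_width=8, slack=3)
Line 4: ['angry', 'why'] (min_width=9, slack=2)
Line 5: ['old', 'why', 'if'] (min_width=10, slack=1)
Line 6: ['universe'] (min_width=8, slack=3)
Line 7: ['that', 'bean'] (min_width=9, slack=2)
Line 8: ['tree', 'window'] (min_width=11, slack=0)
Line 9: ['golden'] (min_width=6, slack=5)
Line 10: ['happy', 'chair'] (min_width=11, slack=0)
Line 11: ['gentle'] (min_width=6, slack=5)
Total lines: 11

Answer: 11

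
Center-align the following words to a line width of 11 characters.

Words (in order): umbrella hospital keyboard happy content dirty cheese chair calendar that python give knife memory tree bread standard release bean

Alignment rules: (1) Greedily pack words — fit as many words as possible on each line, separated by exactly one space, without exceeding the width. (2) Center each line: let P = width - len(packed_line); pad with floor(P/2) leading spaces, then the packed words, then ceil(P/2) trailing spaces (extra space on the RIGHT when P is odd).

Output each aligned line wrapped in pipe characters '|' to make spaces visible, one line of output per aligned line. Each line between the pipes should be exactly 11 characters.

Answer: | umbrella  |
| hospital  |
| keyboard  |
|   happy   |
|  content  |
|   dirty   |
|  cheese   |
|   chair   |
| calendar  |
|that python|
|give knife |
|memory tree|
|   bread   |
| standard  |
|  release  |
|   bean    |

Derivation:
Line 1: ['umbrella'] (min_width=8, slack=3)
Line 2: ['hospital'] (min_width=8, slack=3)
Line 3: ['keyboard'] (min_width=8, slack=3)
Line 4: ['happy'] (min_width=5, slack=6)
Line 5: ['content'] (min_width=7, slack=4)
Line 6: ['dirty'] (min_width=5, slack=6)
Line 7: ['cheese'] (min_width=6, slack=5)
Line 8: ['chair'] (min_width=5, slack=6)
Line 9: ['calendar'] (min_width=8, slack=3)
Line 10: ['that', 'python'] (min_width=11, slack=0)
Line 11: ['give', 'knife'] (min_width=10, slack=1)
Line 12: ['memory', 'tree'] (min_width=11, slack=0)
Line 13: ['bread'] (min_width=5, slack=6)
Line 14: ['standard'] (min_width=8, slack=3)
Line 15: ['release'] (min_width=7, slack=4)
Line 16: ['bean'] (min_width=4, slack=7)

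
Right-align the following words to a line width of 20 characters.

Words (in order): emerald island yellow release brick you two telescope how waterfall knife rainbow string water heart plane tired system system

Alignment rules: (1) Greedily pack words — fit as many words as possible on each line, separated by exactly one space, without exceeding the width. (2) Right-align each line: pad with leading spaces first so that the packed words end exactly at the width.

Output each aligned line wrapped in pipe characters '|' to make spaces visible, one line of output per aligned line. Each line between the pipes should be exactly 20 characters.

Answer: |      emerald island|
|yellow release brick|
|   you two telescope|
| how waterfall knife|
|rainbow string water|
|   heart plane tired|
|       system system|

Derivation:
Line 1: ['emerald', 'island'] (min_width=14, slack=6)
Line 2: ['yellow', 'release', 'brick'] (min_width=20, slack=0)
Line 3: ['you', 'two', 'telescope'] (min_width=17, slack=3)
Line 4: ['how', 'waterfall', 'knife'] (min_width=19, slack=1)
Line 5: ['rainbow', 'string', 'water'] (min_width=20, slack=0)
Line 6: ['heart', 'plane', 'tired'] (min_width=17, slack=3)
Line 7: ['system', 'system'] (min_width=13, slack=7)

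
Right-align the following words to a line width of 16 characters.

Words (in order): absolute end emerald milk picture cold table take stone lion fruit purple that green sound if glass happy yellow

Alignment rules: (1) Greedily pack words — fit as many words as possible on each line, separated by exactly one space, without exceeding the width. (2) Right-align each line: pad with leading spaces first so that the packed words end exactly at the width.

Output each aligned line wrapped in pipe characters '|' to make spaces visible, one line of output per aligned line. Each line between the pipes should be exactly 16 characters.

Answer: |    absolute end|
|    emerald milk|
|    picture cold|
|table take stone|
|      lion fruit|
|     purple that|
|  green sound if|
|     glass happy|
|          yellow|

Derivation:
Line 1: ['absolute', 'end'] (min_width=12, slack=4)
Line 2: ['emerald', 'milk'] (min_width=12, slack=4)
Line 3: ['picture', 'cold'] (min_width=12, slack=4)
Line 4: ['table', 'take', 'stone'] (min_width=16, slack=0)
Line 5: ['lion', 'fruit'] (min_width=10, slack=6)
Line 6: ['purple', 'that'] (min_width=11, slack=5)
Line 7: ['green', 'sound', 'if'] (min_width=14, slack=2)
Line 8: ['glass', 'happy'] (min_width=11, slack=5)
Line 9: ['yellow'] (min_width=6, slack=10)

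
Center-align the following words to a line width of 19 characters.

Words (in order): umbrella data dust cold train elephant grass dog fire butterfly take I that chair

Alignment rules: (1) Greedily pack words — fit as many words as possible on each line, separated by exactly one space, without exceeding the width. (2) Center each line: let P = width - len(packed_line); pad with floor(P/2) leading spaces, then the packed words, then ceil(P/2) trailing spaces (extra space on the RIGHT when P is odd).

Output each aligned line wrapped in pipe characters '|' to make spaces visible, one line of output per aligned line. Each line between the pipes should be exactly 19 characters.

Line 1: ['umbrella', 'data', 'dust'] (min_width=18, slack=1)
Line 2: ['cold', 'train', 'elephant'] (min_width=19, slack=0)
Line 3: ['grass', 'dog', 'fire'] (min_width=14, slack=5)
Line 4: ['butterfly', 'take', 'I'] (min_width=16, slack=3)
Line 5: ['that', 'chair'] (min_width=10, slack=9)

Answer: |umbrella data dust |
|cold train elephant|
|  grass dog fire   |
| butterfly take I  |
|    that chair     |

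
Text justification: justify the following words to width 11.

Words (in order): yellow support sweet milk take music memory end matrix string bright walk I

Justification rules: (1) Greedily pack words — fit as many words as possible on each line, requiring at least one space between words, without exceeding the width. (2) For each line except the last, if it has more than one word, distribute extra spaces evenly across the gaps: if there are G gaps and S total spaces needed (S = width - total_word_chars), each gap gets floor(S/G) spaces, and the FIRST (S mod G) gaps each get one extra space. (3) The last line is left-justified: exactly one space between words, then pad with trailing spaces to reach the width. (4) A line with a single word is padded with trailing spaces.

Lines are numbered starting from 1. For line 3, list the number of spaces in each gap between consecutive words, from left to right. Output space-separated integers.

Line 1: ['yellow'] (min_width=6, slack=5)
Line 2: ['support'] (min_width=7, slack=4)
Line 3: ['sweet', 'milk'] (min_width=10, slack=1)
Line 4: ['take', 'music'] (min_width=10, slack=1)
Line 5: ['memory', 'end'] (min_width=10, slack=1)
Line 6: ['matrix'] (min_width=6, slack=5)
Line 7: ['string'] (min_width=6, slack=5)
Line 8: ['bright', 'walk'] (min_width=11, slack=0)
Line 9: ['I'] (min_width=1, slack=10)

Answer: 2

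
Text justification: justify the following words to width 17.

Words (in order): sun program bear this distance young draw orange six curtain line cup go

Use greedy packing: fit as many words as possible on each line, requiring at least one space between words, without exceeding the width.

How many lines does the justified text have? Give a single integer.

Answer: 5

Derivation:
Line 1: ['sun', 'program', 'bear'] (min_width=16, slack=1)
Line 2: ['this', 'distance'] (min_width=13, slack=4)
Line 3: ['young', 'draw', 'orange'] (min_width=17, slack=0)
Line 4: ['six', 'curtain', 'line'] (min_width=16, slack=1)
Line 5: ['cup', 'go'] (min_width=6, slack=11)
Total lines: 5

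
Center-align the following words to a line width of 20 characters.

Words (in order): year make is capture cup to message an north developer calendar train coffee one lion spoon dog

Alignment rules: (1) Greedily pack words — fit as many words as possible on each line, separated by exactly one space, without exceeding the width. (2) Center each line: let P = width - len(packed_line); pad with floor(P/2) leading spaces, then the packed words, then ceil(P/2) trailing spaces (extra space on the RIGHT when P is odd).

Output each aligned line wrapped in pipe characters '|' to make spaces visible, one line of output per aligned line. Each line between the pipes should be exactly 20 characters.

Answer: |year make is capture|
| cup to message an  |
|  north developer   |
|   calendar train   |
|  coffee one lion   |
|     spoon dog      |

Derivation:
Line 1: ['year', 'make', 'is', 'capture'] (min_width=20, slack=0)
Line 2: ['cup', 'to', 'message', 'an'] (min_width=17, slack=3)
Line 3: ['north', 'developer'] (min_width=15, slack=5)
Line 4: ['calendar', 'train'] (min_width=14, slack=6)
Line 5: ['coffee', 'one', 'lion'] (min_width=15, slack=5)
Line 6: ['spoon', 'dog'] (min_width=9, slack=11)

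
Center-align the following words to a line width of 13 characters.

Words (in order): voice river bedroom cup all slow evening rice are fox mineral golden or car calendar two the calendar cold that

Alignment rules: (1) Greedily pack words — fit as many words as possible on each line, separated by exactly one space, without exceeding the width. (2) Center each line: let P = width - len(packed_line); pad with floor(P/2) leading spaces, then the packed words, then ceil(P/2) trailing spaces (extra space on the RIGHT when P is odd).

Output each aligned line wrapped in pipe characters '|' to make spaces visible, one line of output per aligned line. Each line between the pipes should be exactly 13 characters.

Line 1: ['voice', 'river'] (min_width=11, slack=2)
Line 2: ['bedroom', 'cup'] (min_width=11, slack=2)
Line 3: ['all', 'slow'] (min_width=8, slack=5)
Line 4: ['evening', 'rice'] (min_width=12, slack=1)
Line 5: ['are', 'fox'] (min_width=7, slack=6)
Line 6: ['mineral'] (min_width=7, slack=6)
Line 7: ['golden', 'or', 'car'] (min_width=13, slack=0)
Line 8: ['calendar', 'two'] (min_width=12, slack=1)
Line 9: ['the', 'calendar'] (min_width=12, slack=1)
Line 10: ['cold', 'that'] (min_width=9, slack=4)

Answer: | voice river |
| bedroom cup |
|  all slow   |
|evening rice |
|   are fox   |
|   mineral   |
|golden or car|
|calendar two |
|the calendar |
|  cold that  |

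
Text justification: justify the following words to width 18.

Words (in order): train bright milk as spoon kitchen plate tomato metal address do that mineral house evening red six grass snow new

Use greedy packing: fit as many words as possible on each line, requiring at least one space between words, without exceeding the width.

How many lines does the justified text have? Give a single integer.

Answer: 7

Derivation:
Line 1: ['train', 'bright', 'milk'] (min_width=17, slack=1)
Line 2: ['as', 'spoon', 'kitchen'] (min_width=16, slack=2)
Line 3: ['plate', 'tomato', 'metal'] (min_width=18, slack=0)
Line 4: ['address', 'do', 'that'] (min_width=15, slack=3)
Line 5: ['mineral', 'house'] (min_width=13, slack=5)
Line 6: ['evening', 'red', 'six'] (min_width=15, slack=3)
Line 7: ['grass', 'snow', 'new'] (min_width=14, slack=4)
Total lines: 7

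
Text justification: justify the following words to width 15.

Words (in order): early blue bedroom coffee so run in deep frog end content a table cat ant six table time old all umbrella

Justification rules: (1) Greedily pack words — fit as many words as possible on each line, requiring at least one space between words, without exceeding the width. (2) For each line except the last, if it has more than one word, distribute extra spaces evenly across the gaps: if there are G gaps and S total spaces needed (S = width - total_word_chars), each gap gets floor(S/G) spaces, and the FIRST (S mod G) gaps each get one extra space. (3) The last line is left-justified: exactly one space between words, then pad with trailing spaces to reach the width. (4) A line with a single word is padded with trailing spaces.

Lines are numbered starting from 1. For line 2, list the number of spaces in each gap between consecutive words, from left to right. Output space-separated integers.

Answer: 2

Derivation:
Line 1: ['early', 'blue'] (min_width=10, slack=5)
Line 2: ['bedroom', 'coffee'] (min_width=14, slack=1)
Line 3: ['so', 'run', 'in', 'deep'] (min_width=14, slack=1)
Line 4: ['frog', 'end'] (min_width=8, slack=7)
Line 5: ['content', 'a', 'table'] (min_width=15, slack=0)
Line 6: ['cat', 'ant', 'six'] (min_width=11, slack=4)
Line 7: ['table', 'time', 'old'] (min_width=14, slack=1)
Line 8: ['all', 'umbrella'] (min_width=12, slack=3)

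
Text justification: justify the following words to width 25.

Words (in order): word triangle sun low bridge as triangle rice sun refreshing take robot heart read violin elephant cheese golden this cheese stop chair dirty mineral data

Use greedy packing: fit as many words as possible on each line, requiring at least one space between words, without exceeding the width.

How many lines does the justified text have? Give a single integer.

Answer: 7

Derivation:
Line 1: ['word', 'triangle', 'sun', 'low'] (min_width=21, slack=4)
Line 2: ['bridge', 'as', 'triangle', 'rice'] (min_width=23, slack=2)
Line 3: ['sun', 'refreshing', 'take', 'robot'] (min_width=25, slack=0)
Line 4: ['heart', 'read', 'violin'] (min_width=17, slack=8)
Line 5: ['elephant', 'cheese', 'golden'] (min_width=22, slack=3)
Line 6: ['this', 'cheese', 'stop', 'chair'] (min_width=22, slack=3)
Line 7: ['dirty', 'mineral', 'data'] (min_width=18, slack=7)
Total lines: 7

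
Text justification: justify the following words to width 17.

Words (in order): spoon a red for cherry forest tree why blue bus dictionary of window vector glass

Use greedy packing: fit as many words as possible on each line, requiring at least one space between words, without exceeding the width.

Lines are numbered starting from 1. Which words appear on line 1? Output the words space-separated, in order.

Answer: spoon a red for

Derivation:
Line 1: ['spoon', 'a', 'red', 'for'] (min_width=15, slack=2)
Line 2: ['cherry', 'forest'] (min_width=13, slack=4)
Line 3: ['tree', 'why', 'blue', 'bus'] (min_width=17, slack=0)
Line 4: ['dictionary', 'of'] (min_width=13, slack=4)
Line 5: ['window', 'vector'] (min_width=13, slack=4)
Line 6: ['glass'] (min_width=5, slack=12)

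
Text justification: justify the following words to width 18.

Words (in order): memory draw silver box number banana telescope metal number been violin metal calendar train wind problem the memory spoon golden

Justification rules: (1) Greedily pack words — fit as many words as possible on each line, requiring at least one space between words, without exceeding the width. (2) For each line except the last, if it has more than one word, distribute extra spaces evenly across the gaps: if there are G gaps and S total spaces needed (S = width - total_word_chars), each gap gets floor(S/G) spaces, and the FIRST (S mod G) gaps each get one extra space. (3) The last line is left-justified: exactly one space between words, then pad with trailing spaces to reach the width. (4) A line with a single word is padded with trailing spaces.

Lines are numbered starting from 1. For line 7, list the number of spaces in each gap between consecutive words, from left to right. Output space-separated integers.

Answer: 2 2

Derivation:
Line 1: ['memory', 'draw', 'silver'] (min_width=18, slack=0)
Line 2: ['box', 'number', 'banana'] (min_width=17, slack=1)
Line 3: ['telescope', 'metal'] (min_width=15, slack=3)
Line 4: ['number', 'been', 'violin'] (min_width=18, slack=0)
Line 5: ['metal', 'calendar'] (min_width=14, slack=4)
Line 6: ['train', 'wind', 'problem'] (min_width=18, slack=0)
Line 7: ['the', 'memory', 'spoon'] (min_width=16, slack=2)
Line 8: ['golden'] (min_width=6, slack=12)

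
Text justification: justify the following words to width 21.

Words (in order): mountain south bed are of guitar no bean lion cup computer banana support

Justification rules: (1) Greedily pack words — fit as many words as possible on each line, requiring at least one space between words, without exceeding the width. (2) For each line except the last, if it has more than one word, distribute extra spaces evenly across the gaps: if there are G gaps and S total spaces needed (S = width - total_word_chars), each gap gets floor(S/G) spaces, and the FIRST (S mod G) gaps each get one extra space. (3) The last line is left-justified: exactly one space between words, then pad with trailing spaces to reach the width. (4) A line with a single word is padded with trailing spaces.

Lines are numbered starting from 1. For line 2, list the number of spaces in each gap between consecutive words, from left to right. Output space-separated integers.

Line 1: ['mountain', 'south', 'bed'] (min_width=18, slack=3)
Line 2: ['are', 'of', 'guitar', 'no', 'bean'] (min_width=21, slack=0)
Line 3: ['lion', 'cup', 'computer'] (min_width=17, slack=4)
Line 4: ['banana', 'support'] (min_width=14, slack=7)

Answer: 1 1 1 1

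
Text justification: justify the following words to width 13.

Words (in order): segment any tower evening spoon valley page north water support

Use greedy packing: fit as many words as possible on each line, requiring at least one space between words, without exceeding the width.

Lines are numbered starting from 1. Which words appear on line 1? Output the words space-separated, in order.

Answer: segment any

Derivation:
Line 1: ['segment', 'any'] (min_width=11, slack=2)
Line 2: ['tower', 'evening'] (min_width=13, slack=0)
Line 3: ['spoon', 'valley'] (min_width=12, slack=1)
Line 4: ['page', 'north'] (min_width=10, slack=3)
Line 5: ['water', 'support'] (min_width=13, slack=0)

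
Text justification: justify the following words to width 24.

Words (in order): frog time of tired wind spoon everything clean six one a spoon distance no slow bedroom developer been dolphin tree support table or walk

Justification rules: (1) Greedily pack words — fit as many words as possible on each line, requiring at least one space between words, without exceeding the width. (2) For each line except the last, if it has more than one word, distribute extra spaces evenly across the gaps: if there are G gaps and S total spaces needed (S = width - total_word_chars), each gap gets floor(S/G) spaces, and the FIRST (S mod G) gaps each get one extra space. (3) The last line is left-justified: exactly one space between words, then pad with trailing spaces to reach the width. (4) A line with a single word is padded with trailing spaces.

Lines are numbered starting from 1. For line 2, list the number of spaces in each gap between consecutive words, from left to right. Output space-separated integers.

Answer: 2 2

Derivation:
Line 1: ['frog', 'time', 'of', 'tired', 'wind'] (min_width=23, slack=1)
Line 2: ['spoon', 'everything', 'clean'] (min_width=22, slack=2)
Line 3: ['six', 'one', 'a', 'spoon', 'distance'] (min_width=24, slack=0)
Line 4: ['no', 'slow', 'bedroom'] (min_width=15, slack=9)
Line 5: ['developer', 'been', 'dolphin'] (min_width=22, slack=2)
Line 6: ['tree', 'support', 'table', 'or'] (min_width=21, slack=3)
Line 7: ['walk'] (min_width=4, slack=20)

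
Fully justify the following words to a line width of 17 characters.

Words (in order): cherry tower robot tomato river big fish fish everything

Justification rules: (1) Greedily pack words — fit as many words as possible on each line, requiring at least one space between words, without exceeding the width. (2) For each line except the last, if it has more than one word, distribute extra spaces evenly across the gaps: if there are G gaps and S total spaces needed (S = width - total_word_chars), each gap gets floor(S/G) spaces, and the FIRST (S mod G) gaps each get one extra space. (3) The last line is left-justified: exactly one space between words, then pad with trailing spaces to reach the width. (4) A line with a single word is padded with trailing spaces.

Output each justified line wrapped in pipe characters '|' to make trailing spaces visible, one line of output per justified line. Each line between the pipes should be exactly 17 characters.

Line 1: ['cherry', 'tower'] (min_width=12, slack=5)
Line 2: ['robot', 'tomato'] (min_width=12, slack=5)
Line 3: ['river', 'big', 'fish'] (min_width=14, slack=3)
Line 4: ['fish', 'everything'] (min_width=15, slack=2)

Answer: |cherry      tower|
|robot      tomato|
|river   big  fish|
|fish everything  |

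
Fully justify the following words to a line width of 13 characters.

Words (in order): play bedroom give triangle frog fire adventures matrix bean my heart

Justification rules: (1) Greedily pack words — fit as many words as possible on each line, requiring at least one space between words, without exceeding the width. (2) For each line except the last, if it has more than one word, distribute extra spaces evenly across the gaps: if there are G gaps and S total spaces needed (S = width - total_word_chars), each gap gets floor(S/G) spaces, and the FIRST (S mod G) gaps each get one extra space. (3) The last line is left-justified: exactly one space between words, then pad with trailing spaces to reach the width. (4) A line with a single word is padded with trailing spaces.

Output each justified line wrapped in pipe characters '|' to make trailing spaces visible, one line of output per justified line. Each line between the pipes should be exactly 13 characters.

Line 1: ['play', 'bedroom'] (min_width=12, slack=1)
Line 2: ['give', 'triangle'] (min_width=13, slack=0)
Line 3: ['frog', 'fire'] (min_width=9, slack=4)
Line 4: ['adventures'] (min_width=10, slack=3)
Line 5: ['matrix', 'bean'] (min_width=11, slack=2)
Line 6: ['my', 'heart'] (min_width=8, slack=5)

Answer: |play  bedroom|
|give triangle|
|frog     fire|
|adventures   |
|matrix   bean|
|my heart     |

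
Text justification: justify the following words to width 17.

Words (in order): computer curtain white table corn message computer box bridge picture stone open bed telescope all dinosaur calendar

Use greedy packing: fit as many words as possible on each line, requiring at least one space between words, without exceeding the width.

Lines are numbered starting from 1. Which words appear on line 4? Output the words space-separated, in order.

Line 1: ['computer', 'curtain'] (min_width=16, slack=1)
Line 2: ['white', 'table', 'corn'] (min_width=16, slack=1)
Line 3: ['message', 'computer'] (min_width=16, slack=1)
Line 4: ['box', 'bridge'] (min_width=10, slack=7)
Line 5: ['picture', 'stone'] (min_width=13, slack=4)
Line 6: ['open', 'bed'] (min_width=8, slack=9)
Line 7: ['telescope', 'all'] (min_width=13, slack=4)
Line 8: ['dinosaur', 'calendar'] (min_width=17, slack=0)

Answer: box bridge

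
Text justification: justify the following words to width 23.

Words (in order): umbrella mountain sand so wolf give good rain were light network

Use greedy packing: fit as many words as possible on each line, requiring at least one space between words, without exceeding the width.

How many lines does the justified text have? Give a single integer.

Answer: 3

Derivation:
Line 1: ['umbrella', 'mountain', 'sand'] (min_width=22, slack=1)
Line 2: ['so', 'wolf', 'give', 'good', 'rain'] (min_width=22, slack=1)
Line 3: ['were', 'light', 'network'] (min_width=18, slack=5)
Total lines: 3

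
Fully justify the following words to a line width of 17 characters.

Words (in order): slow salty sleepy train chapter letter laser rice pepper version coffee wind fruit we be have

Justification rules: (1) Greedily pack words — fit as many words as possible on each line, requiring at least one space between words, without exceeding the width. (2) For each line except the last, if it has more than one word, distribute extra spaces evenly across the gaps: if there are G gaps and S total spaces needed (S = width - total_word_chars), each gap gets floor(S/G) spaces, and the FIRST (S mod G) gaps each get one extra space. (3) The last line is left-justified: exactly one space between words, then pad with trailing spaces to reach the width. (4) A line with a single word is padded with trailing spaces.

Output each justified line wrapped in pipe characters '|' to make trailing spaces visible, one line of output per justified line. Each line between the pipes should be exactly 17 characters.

Answer: |slow salty sleepy|
|train     chapter|
|letter laser rice|
|pepper    version|
|coffee wind fruit|
|we be have       |

Derivation:
Line 1: ['slow', 'salty', 'sleepy'] (min_width=17, slack=0)
Line 2: ['train', 'chapter'] (min_width=13, slack=4)
Line 3: ['letter', 'laser', 'rice'] (min_width=17, slack=0)
Line 4: ['pepper', 'version'] (min_width=14, slack=3)
Line 5: ['coffee', 'wind', 'fruit'] (min_width=17, slack=0)
Line 6: ['we', 'be', 'have'] (min_width=10, slack=7)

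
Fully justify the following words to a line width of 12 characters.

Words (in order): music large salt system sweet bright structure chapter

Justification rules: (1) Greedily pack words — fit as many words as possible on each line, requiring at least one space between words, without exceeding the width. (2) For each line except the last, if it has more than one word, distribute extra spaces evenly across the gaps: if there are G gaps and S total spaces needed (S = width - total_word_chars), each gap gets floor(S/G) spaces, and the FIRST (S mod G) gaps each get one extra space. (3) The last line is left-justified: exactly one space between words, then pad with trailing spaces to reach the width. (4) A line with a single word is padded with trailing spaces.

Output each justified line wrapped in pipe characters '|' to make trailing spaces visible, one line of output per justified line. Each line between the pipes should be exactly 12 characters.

Line 1: ['music', 'large'] (min_width=11, slack=1)
Line 2: ['salt', 'system'] (min_width=11, slack=1)
Line 3: ['sweet', 'bright'] (min_width=12, slack=0)
Line 4: ['structure'] (min_width=9, slack=3)
Line 5: ['chapter'] (min_width=7, slack=5)

Answer: |music  large|
|salt  system|
|sweet bright|
|structure   |
|chapter     |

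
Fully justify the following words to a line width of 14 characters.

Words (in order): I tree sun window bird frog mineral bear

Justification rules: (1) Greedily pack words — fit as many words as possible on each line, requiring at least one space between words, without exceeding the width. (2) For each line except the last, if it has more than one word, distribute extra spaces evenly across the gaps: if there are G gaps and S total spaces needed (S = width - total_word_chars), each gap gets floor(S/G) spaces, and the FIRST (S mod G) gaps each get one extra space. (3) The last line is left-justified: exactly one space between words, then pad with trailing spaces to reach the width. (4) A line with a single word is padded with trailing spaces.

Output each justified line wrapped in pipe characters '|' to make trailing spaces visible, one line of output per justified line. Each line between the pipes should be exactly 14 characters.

Answer: |I   tree   sun|
|window    bird|
|frog   mineral|
|bear          |

Derivation:
Line 1: ['I', 'tree', 'sun'] (min_width=10, slack=4)
Line 2: ['window', 'bird'] (min_width=11, slack=3)
Line 3: ['frog', 'mineral'] (min_width=12, slack=2)
Line 4: ['bear'] (min_width=4, slack=10)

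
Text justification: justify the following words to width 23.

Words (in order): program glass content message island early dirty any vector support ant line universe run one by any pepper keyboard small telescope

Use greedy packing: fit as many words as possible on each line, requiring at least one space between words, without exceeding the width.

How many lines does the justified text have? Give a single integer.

Answer: 7

Derivation:
Line 1: ['program', 'glass', 'content'] (min_width=21, slack=2)
Line 2: ['message', 'island', 'early'] (min_width=20, slack=3)
Line 3: ['dirty', 'any', 'vector'] (min_width=16, slack=7)
Line 4: ['support', 'ant', 'line'] (min_width=16, slack=7)
Line 5: ['universe', 'run', 'one', 'by', 'any'] (min_width=23, slack=0)
Line 6: ['pepper', 'keyboard', 'small'] (min_width=21, slack=2)
Line 7: ['telescope'] (min_width=9, slack=14)
Total lines: 7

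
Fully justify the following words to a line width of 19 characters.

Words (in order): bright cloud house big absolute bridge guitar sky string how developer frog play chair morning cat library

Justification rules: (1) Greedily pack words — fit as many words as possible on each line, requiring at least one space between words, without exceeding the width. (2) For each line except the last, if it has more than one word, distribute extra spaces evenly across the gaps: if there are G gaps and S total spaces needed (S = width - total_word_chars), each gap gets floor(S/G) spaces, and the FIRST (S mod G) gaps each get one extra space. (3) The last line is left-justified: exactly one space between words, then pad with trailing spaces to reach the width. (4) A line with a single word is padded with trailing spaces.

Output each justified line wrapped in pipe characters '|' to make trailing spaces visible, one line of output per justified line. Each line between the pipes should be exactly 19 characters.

Line 1: ['bright', 'cloud', 'house'] (min_width=18, slack=1)
Line 2: ['big', 'absolute', 'bridge'] (min_width=19, slack=0)
Line 3: ['guitar', 'sky', 'string'] (min_width=17, slack=2)
Line 4: ['how', 'developer', 'frog'] (min_width=18, slack=1)
Line 5: ['play', 'chair', 'morning'] (min_width=18, slack=1)
Line 6: ['cat', 'library'] (min_width=11, slack=8)

Answer: |bright  cloud house|
|big absolute bridge|
|guitar  sky  string|
|how  developer frog|
|play  chair morning|
|cat library        |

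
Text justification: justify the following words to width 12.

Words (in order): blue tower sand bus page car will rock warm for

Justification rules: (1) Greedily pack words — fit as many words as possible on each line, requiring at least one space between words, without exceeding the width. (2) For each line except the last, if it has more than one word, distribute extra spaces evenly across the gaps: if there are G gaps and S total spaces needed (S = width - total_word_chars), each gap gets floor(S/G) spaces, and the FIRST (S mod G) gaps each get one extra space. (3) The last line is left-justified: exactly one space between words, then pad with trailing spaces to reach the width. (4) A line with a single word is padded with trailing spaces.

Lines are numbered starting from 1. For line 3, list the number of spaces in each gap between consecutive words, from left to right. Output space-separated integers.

Answer: 5

Derivation:
Line 1: ['blue', 'tower'] (min_width=10, slack=2)
Line 2: ['sand', 'bus'] (min_width=8, slack=4)
Line 3: ['page', 'car'] (min_width=8, slack=4)
Line 4: ['will', 'rock'] (min_width=9, slack=3)
Line 5: ['warm', 'for'] (min_width=8, slack=4)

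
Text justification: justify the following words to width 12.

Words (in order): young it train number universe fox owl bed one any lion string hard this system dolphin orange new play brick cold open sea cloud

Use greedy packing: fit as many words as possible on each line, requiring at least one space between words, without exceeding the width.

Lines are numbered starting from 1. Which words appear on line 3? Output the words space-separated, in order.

Answer: universe fox

Derivation:
Line 1: ['young', 'it'] (min_width=8, slack=4)
Line 2: ['train', 'number'] (min_width=12, slack=0)
Line 3: ['universe', 'fox'] (min_width=12, slack=0)
Line 4: ['owl', 'bed', 'one'] (min_width=11, slack=1)
Line 5: ['any', 'lion'] (min_width=8, slack=4)
Line 6: ['string', 'hard'] (min_width=11, slack=1)
Line 7: ['this', 'system'] (min_width=11, slack=1)
Line 8: ['dolphin'] (min_width=7, slack=5)
Line 9: ['orange', 'new'] (min_width=10, slack=2)
Line 10: ['play', 'brick'] (min_width=10, slack=2)
Line 11: ['cold', 'open'] (min_width=9, slack=3)
Line 12: ['sea', 'cloud'] (min_width=9, slack=3)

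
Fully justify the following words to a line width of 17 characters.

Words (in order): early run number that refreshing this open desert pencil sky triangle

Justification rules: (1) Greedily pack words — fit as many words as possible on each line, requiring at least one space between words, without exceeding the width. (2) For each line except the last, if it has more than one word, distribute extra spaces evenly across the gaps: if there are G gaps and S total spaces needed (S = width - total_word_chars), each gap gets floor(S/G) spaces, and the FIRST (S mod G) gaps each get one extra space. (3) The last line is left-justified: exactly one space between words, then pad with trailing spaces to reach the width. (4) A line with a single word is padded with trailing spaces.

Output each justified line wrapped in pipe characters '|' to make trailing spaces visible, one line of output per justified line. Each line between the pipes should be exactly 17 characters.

Line 1: ['early', 'run', 'number'] (min_width=16, slack=1)
Line 2: ['that', 'refreshing'] (min_width=15, slack=2)
Line 3: ['this', 'open', 'desert'] (min_width=16, slack=1)
Line 4: ['pencil', 'sky'] (min_width=10, slack=7)
Line 5: ['triangle'] (min_width=8, slack=9)

Answer: |early  run number|
|that   refreshing|
|this  open desert|
|pencil        sky|
|triangle         |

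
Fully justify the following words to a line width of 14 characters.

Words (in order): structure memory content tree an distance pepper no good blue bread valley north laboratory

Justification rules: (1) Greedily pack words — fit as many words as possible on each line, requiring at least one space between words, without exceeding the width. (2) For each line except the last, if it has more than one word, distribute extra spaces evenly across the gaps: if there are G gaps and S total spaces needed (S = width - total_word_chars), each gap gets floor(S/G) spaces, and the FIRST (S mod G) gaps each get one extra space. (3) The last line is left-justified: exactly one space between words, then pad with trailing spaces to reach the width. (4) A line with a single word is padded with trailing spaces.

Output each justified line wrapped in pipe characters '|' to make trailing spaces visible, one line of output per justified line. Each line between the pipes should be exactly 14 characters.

Line 1: ['structure'] (min_width=9, slack=5)
Line 2: ['memory', 'content'] (min_width=14, slack=0)
Line 3: ['tree', 'an'] (min_width=7, slack=7)
Line 4: ['distance'] (min_width=8, slack=6)
Line 5: ['pepper', 'no', 'good'] (min_width=14, slack=0)
Line 6: ['blue', 'bread'] (min_width=10, slack=4)
Line 7: ['valley', 'north'] (min_width=12, slack=2)
Line 8: ['laboratory'] (min_width=10, slack=4)

Answer: |structure     |
|memory content|
|tree        an|
|distance      |
|pepper no good|
|blue     bread|
|valley   north|
|laboratory    |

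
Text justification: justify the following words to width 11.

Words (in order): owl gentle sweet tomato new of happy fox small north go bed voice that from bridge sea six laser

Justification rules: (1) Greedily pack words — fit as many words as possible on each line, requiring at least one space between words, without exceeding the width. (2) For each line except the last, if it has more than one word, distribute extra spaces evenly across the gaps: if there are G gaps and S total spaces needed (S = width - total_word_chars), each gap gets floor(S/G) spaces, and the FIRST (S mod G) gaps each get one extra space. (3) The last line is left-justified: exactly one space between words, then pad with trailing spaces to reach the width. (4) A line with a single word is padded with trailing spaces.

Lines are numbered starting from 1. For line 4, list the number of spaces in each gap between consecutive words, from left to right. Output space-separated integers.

Line 1: ['owl', 'gentle'] (min_width=10, slack=1)
Line 2: ['sweet'] (min_width=5, slack=6)
Line 3: ['tomato', 'new'] (min_width=10, slack=1)
Line 4: ['of', 'happy'] (min_width=8, slack=3)
Line 5: ['fox', 'small'] (min_width=9, slack=2)
Line 6: ['north', 'go'] (min_width=8, slack=3)
Line 7: ['bed', 'voice'] (min_width=9, slack=2)
Line 8: ['that', 'from'] (min_width=9, slack=2)
Line 9: ['bridge', 'sea'] (min_width=10, slack=1)
Line 10: ['six', 'laser'] (min_width=9, slack=2)

Answer: 4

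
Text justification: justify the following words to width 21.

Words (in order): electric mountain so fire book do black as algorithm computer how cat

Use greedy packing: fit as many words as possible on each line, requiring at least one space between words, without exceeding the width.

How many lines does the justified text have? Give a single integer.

Line 1: ['electric', 'mountain', 'so'] (min_width=20, slack=1)
Line 2: ['fire', 'book', 'do', 'black', 'as'] (min_width=21, slack=0)
Line 3: ['algorithm', 'computer'] (min_width=18, slack=3)
Line 4: ['how', 'cat'] (min_width=7, slack=14)
Total lines: 4

Answer: 4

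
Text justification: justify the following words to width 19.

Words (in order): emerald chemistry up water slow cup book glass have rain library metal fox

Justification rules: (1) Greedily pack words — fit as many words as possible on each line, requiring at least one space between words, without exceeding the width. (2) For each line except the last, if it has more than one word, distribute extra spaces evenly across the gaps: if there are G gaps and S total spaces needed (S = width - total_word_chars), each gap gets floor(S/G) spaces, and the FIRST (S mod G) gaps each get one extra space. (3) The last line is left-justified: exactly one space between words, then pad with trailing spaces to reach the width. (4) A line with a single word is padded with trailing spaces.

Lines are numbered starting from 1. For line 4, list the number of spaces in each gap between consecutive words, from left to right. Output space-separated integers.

Line 1: ['emerald', 'chemistry'] (min_width=17, slack=2)
Line 2: ['up', 'water', 'slow', 'cup'] (min_width=17, slack=2)
Line 3: ['book', 'glass', 'have'] (min_width=15, slack=4)
Line 4: ['rain', 'library', 'metal'] (min_width=18, slack=1)
Line 5: ['fox'] (min_width=3, slack=16)

Answer: 2 1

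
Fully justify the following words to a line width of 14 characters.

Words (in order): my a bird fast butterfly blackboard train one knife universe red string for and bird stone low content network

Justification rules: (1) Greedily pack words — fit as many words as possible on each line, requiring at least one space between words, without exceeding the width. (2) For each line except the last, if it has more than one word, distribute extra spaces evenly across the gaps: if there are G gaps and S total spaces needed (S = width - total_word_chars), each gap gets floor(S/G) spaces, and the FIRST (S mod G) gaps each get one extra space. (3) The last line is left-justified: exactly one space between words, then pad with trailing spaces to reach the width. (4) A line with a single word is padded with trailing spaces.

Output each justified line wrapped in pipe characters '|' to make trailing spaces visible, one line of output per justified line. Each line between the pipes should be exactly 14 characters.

Answer: |my a bird fast|
|butterfly     |
|blackboard    |
|train      one|
|knife universe|
|red string for|
|and bird stone|
|low    content|
|network       |

Derivation:
Line 1: ['my', 'a', 'bird', 'fast'] (min_width=14, slack=0)
Line 2: ['butterfly'] (min_width=9, slack=5)
Line 3: ['blackboard'] (min_width=10, slack=4)
Line 4: ['train', 'one'] (min_width=9, slack=5)
Line 5: ['knife', 'universe'] (min_width=14, slack=0)
Line 6: ['red', 'string', 'for'] (min_width=14, slack=0)
Line 7: ['and', 'bird', 'stone'] (min_width=14, slack=0)
Line 8: ['low', 'content'] (min_width=11, slack=3)
Line 9: ['network'] (min_width=7, slack=7)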